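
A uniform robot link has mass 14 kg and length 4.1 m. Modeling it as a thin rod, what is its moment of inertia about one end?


I = (1/3) * m * L^2
= (1/3) * 14 * 4.1^2
= 0.333333 * 14 * 16.81
= 78.4467 kg*m^2


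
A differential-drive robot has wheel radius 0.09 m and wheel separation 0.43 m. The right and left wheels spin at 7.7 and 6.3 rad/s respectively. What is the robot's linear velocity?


vR = r*wR = 0.09*7.7 = 0.693 m/s
vL = r*wL = 0.09*6.3 = 0.567 m/s
v = (vR+vL)/2 = 0.63 m/s
omega = (vR-vL)/L = 0.293 rad/s
linear velocity = 0.63 m/s


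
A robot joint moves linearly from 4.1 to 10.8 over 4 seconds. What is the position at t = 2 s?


s = t/T = 2/4 = 0.5
p(t) = p0 + (pf-p0)*s
= 4.1 + (10.8 - 4.1) * 0.5
= 7.45


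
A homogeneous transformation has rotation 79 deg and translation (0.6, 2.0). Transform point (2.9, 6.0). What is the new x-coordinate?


x' = cos(theta)*px - sin(theta)*py + tx
= 0.1908*2.9 - 0.9816*6.0 + 0.6
= -4.7364


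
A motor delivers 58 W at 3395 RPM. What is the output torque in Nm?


omega = 3395 * 2*pi/60 = 355.5236 rad/s
tau = P / omega = 58 / 355.5236
= 0.1631 Nm


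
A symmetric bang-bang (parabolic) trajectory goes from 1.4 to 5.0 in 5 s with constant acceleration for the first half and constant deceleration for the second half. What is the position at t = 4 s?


Symmetric rest-to-rest: each phase covers (pf-p0)/2 in time T/2. 0.5*a*(T/2)^2 = (pf-p0)/2 => a = 4*(pf-p0)/T^2
a = 4*(5.0-1.4)/5^2 = 0.576
t = 4 is in the deceleration phase (t > T/2).
p = pf - 0.5*a*(T-t)^2 = 5.0 - 0.5*0.576*1^2
= 4.712


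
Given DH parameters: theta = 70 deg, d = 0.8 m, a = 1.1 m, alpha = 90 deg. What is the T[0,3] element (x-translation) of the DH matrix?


T[0,3] = a * cos(theta)
= 1.1 * cos(70 deg)
= 1.1 * 0.342
= 0.3762


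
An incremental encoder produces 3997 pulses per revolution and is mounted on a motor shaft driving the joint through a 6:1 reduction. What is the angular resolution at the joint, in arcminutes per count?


counts per rev = 3997
effective counts at joint = 3997 * 6 = 23982
resolution = 360*60 / 23982
= 0.9007 arcmin/count


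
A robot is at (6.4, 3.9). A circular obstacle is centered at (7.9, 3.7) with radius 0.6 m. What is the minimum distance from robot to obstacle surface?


center_dist = sqrt((6.4-7.9)^2 + (3.9-3.7)^2)
= sqrt(2.25 + 0.04)
= 1.5133
min_dist = center_dist - radius = 1.5133 - 0.6 = 0.9133 m


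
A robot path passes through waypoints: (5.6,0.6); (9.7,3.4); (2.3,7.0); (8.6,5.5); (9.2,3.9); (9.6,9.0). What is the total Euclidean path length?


Segment lengths:
  seg1 = sqrt((4.1)^2 + (2.8)^2) = 4.9649
  seg2 = sqrt((-7.4)^2 + (3.6)^2) = 8.2292
  seg3 = sqrt((6.3)^2 + (-1.5)^2) = 6.4761
  seg4 = sqrt((0.6)^2 + (-1.6)^2) = 1.7088
  seg5 = sqrt((0.4)^2 + (5.1)^2) = 5.1157
Total = 26.4947


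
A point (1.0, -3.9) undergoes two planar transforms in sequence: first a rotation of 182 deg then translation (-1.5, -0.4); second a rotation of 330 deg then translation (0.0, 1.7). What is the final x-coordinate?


After transform 1:
x1 = cos(182)*1.0 - sin(182)*-3.9 + -1.5 = -2.6355
y1 = sin(182)*1.0 + cos(182)*-3.9 + -0.4 = 3.4627
After transform 2:
x2 = cos(330)*-2.6355 - sin(330)*3.4627 + 0.0
= -0.551


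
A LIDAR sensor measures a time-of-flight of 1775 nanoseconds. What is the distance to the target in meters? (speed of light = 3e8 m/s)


tof = 1775 ns = 1.775e-06 s
dist = c * tof / 2
= 3e8 * 1.775e-06 / 2
= 266.25 m


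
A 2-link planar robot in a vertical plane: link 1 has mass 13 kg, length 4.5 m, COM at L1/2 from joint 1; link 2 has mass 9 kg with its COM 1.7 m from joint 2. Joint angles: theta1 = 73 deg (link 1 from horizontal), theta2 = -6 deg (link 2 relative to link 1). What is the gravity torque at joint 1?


Horizontal distance from joint 1 to link-1 COM:
  x_c1 = (L1/2)*cos(t1) = 2.25 * 0.2924 = 0.6578 m
Horizontal distance from joint 1 to link-2 COM:
  x_c2 = L1*cos(t1) + Lc2*cos(t1+t2)
       = 4.5*0.2924 + 1.7*0.3907 = 1.9799 m
tau1 = m1*g*x_c1 + m2*g*x_c2
     = 13*9.81*0.6578 + 9*9.81*1.9799
     = 83.8939 + 174.8067
     = 258.7006 Nm


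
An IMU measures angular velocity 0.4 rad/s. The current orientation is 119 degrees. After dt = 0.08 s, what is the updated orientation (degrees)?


delta_theta = w * dt = 0.4 * 0.08 = 0.032 rad
= 1.8335 deg
theta_new = 119 + 1.8335 = 120.8335 deg


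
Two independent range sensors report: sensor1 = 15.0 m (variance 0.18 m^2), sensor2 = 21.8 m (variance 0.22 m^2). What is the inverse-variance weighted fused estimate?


w1 = (1/var1) / (1/var1 + 1/var2)
   = 5.5556 / (5.5556 + 4.5455) = 0.55
w2 = 1 - w1 = 0.45
fused = w1*s1 + w2*s2 = 8.25 + 9.81
= 18.06 m


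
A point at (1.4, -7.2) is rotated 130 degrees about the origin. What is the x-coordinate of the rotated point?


x' = x*cos(theta) - y*sin(theta)
cos(130 deg) = -0.6428, sin(130 deg) = 0.766
x' = 1.4 * -0.6428 - -7.2 * 0.766
= -0.8999 - -5.5155
= 4.6156


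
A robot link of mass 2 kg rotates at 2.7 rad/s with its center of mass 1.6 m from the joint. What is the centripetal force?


F = m * omega^2 * r
= 2 * 2.7^2 * 1.6
= 2 * 7.29 * 1.6
= 23.328 N


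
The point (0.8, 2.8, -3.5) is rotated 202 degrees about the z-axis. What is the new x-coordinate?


Rotation about z-axis: x' = x*cos(theta) - y*sin(theta)
= 0.8 * -0.9272 - 2.8 * -0.3746
= 0.3072


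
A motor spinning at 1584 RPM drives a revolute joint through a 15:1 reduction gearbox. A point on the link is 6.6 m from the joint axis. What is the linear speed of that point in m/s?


omega_motor = 1584 * 2*pi/60 = 165.8761 rad/s
omega_joint = omega_motor / 15 = 11.0584 rad/s
v = omega_joint * r = 11.0584 * 6.6
= 72.9855 m/s


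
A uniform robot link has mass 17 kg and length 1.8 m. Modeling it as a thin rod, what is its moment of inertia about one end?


I = (1/3) * m * L^2
= (1/3) * 17 * 1.8^2
= 0.333333 * 17 * 3.24
= 18.36 kg*m^2


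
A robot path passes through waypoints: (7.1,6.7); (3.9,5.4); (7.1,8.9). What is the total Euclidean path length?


Segment lengths:
  seg1 = sqrt((-3.2)^2 + (-1.3)^2) = 3.454
  seg2 = sqrt((3.2)^2 + (3.5)^2) = 4.7424
Total = 8.1963


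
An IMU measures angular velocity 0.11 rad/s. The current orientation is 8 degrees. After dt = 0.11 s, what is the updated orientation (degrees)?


delta_theta = w * dt = 0.11 * 0.11 = 0.0121 rad
= 0.6933 deg
theta_new = 8 + 0.6933 = 8.6933 deg


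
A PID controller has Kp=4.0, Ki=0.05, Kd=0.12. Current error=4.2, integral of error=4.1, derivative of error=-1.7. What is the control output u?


u = Kp*e + Ki*int(e) + Kd*de/dt
= 4.0*4.2 + 0.05*4.1 + 0.12*(-1.7)
= 16.8 + 0.205 + -0.204
= 16.801


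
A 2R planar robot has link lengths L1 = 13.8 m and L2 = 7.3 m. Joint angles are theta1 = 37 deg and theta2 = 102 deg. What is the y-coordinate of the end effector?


Convert angles to radians: theta1 = 0.6458, theta2 = 1.7802
y = L1*sin(theta1) + L2*sin(theta1+theta2)
y = 8.305 + 4.7892
y = 13.0943


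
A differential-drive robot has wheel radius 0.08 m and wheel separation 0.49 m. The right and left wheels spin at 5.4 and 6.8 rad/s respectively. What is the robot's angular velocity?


vR = r*wR = 0.08*5.4 = 0.432 m/s
vL = r*wL = 0.08*6.8 = 0.544 m/s
v = (vR+vL)/2 = 0.488 m/s
omega = (vR-vL)/L = -0.2286 rad/s
angular velocity = -0.2286 rad/s


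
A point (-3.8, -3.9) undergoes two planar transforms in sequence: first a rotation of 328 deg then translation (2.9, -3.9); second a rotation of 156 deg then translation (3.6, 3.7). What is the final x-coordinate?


After transform 1:
x1 = cos(328)*-3.8 - sin(328)*-3.9 + 2.9 = -2.3893
y1 = sin(328)*-3.8 + cos(328)*-3.9 + -3.9 = -5.1937
After transform 2:
x2 = cos(156)*-2.3893 - sin(156)*-5.1937 + 3.6
= 7.8952


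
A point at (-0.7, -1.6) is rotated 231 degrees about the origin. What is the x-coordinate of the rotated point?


x' = x*cos(theta) - y*sin(theta)
cos(231 deg) = -0.6293, sin(231 deg) = -0.7771
x' = -0.7 * -0.6293 - -1.6 * -0.7771
= 0.4405 - 1.2434
= -0.8029


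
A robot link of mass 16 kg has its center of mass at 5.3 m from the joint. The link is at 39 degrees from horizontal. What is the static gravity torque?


tau = m*g*L*cos(angle)
= 16 * 9.81 * 5.3 * cos(39 deg)
= 16 * 9.81 * 5.3 * 0.7771
= 646.4984 Nm


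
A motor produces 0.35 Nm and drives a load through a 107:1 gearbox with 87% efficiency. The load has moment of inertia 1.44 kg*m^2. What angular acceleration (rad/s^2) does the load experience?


tau_out = tau_motor * N * eta
= 0.35 * 107 * 0.87 = 32.5815 Nm
alpha = tau_out / I = 32.5815 / 1.44
= 22.626 rad/s^2


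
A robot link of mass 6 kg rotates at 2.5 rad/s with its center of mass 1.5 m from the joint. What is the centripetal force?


F = m * omega^2 * r
= 6 * 2.5^2 * 1.5
= 6 * 6.25 * 1.5
= 56.25 N


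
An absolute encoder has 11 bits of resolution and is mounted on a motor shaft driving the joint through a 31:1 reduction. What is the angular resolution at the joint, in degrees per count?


counts = 2^11 = 2048
effective counts at joint = 2048 * 31 = 63488
resolution = 360 / 63488
= 0.0057 deg/count


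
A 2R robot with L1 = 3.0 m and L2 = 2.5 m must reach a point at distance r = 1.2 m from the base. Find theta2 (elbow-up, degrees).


cos(theta2) = (r^2 - L1^2 - L2^2) / (2*L1*L2)
cos(theta2) = (1.44 - 9.0 - 6.25) / 15.0
cos(theta2) = -0.920667
theta2 = 157.0237 degrees


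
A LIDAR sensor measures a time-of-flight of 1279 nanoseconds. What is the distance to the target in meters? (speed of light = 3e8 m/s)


tof = 1279 ns = 1.279e-06 s
dist = c * tof / 2
= 3e8 * 1.279e-06 / 2
= 191.85 m


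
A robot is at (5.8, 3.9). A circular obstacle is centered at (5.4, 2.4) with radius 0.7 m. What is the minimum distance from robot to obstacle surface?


center_dist = sqrt((5.8-5.4)^2 + (3.9-2.4)^2)
= sqrt(0.16 + 2.25)
= 1.5524
min_dist = center_dist - radius = 1.5524 - 0.7 = 0.8524 m


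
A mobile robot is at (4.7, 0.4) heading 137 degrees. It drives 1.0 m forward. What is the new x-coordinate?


x_new = x0 + d*cos(theta)
= 4.7 + 1.0*cos(137)
= 4.7 + -0.7314
= 3.9686


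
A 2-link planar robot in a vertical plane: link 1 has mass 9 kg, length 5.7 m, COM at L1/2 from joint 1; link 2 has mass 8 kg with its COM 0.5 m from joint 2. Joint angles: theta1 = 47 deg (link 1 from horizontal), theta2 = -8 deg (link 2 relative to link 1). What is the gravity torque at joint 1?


Horizontal distance from joint 1 to link-1 COM:
  x_c1 = (L1/2)*cos(t1) = 2.85 * 0.682 = 1.9437 m
Horizontal distance from joint 1 to link-2 COM:
  x_c2 = L1*cos(t1) + Lc2*cos(t1+t2)
       = 5.7*0.682 + 0.5*0.7771 = 4.276 m
tau1 = m1*g*x_c1 + m2*g*x_c2
     = 9*9.81*1.9437 + 8*9.81*4.276
     = 171.6089 + 335.5776
     = 507.1865 Nm


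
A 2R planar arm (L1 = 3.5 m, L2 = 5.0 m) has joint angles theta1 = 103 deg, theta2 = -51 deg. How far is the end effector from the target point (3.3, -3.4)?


End effector via forward kinematics:
x = L1*cos(t1) + L2*cos(t1+t2) = 2.291
y = L1*sin(t1) + L2*sin(t1+t2) = 7.3503
Distance to target:
d = sqrt((3.3 - 2.291)^2 + (-3.4 - 7.3503)^2)
= sqrt(1.0181 + 115.57)
= 10.7976 m


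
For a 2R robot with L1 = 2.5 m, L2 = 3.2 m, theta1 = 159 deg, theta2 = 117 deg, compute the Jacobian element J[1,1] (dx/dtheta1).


J[1,1] = -L1*sin(t1) - L2*sin(t1+t2)
= -2.5*sin(159) - 3.2*sin(276)
= 2.2866


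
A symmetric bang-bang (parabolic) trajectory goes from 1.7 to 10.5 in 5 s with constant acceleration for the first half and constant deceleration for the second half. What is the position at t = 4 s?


Symmetric rest-to-rest: each phase covers (pf-p0)/2 in time T/2. 0.5*a*(T/2)^2 = (pf-p0)/2 => a = 4*(pf-p0)/T^2
a = 4*(10.5-1.7)/5^2 = 1.408
t = 4 is in the deceleration phase (t > T/2).
p = pf - 0.5*a*(T-t)^2 = 10.5 - 0.5*1.408*1^2
= 9.796


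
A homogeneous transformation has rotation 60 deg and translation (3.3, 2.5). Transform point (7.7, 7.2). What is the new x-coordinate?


x' = cos(theta)*px - sin(theta)*py + tx
= 0.5*7.7 - 0.866*7.2 + 3.3
= 0.9146


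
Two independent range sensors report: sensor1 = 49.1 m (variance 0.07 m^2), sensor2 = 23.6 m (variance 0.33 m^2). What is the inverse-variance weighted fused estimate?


w1 = (1/var1) / (1/var1 + 1/var2)
   = 14.2857 / (14.2857 + 3.0303) = 0.825
w2 = 1 - w1 = 0.175
fused = w1*s1 + w2*s2 = 40.5075 + 4.13
= 44.6375 m


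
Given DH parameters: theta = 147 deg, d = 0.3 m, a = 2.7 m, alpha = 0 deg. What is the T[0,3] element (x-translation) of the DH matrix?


T[0,3] = a * cos(theta)
= 2.7 * cos(147 deg)
= 2.7 * -0.8387
= -2.2644


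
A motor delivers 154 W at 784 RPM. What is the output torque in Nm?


omega = 784 * 2*pi/60 = 82.1003 rad/s
tau = P / omega = 154 / 82.1003
= 1.8758 Nm


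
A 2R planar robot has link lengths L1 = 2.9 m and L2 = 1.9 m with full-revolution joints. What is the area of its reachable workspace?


r_max = L1 + L2 = 4.8 m
r_min = |L1 - L2| = 1.0 m
Area = pi*(r_max^2 - r_min^2)
= pi*(23.04 - 1.0)
= pi * 22.04
= 69.2407 m^2


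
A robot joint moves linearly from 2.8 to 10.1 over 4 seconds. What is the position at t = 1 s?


s = t/T = 1/4 = 0.25
p(t) = p0 + (pf-p0)*s
= 2.8 + (10.1 - 2.8) * 0.25
= 4.625


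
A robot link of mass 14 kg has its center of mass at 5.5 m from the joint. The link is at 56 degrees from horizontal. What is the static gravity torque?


tau = m*g*L*cos(angle)
= 14 * 9.81 * 5.5 * cos(56 deg)
= 14 * 9.81 * 5.5 * 0.5592
= 422.3975 Nm


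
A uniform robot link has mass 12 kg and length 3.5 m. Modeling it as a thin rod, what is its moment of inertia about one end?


I = (1/3) * m * L^2
= (1/3) * 12 * 3.5^2
= 0.333333 * 12 * 12.25
= 49.0 kg*m^2


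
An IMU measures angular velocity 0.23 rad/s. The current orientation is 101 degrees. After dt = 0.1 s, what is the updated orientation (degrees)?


delta_theta = w * dt = 0.23 * 0.1 = 0.023 rad
= 1.3178 deg
theta_new = 101 + 1.3178 = 102.3178 deg


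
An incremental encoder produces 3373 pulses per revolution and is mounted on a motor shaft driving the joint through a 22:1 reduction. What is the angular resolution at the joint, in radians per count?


counts per rev = 3373
effective counts at joint = 3373 * 22 = 74206
resolution = 2*pi / 74206
= 8.4672e-05 rad/count


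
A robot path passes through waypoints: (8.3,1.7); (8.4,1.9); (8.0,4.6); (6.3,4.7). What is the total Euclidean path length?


Segment lengths:
  seg1 = sqrt((0.1)^2 + (0.2)^2) = 0.2236
  seg2 = sqrt((-0.4)^2 + (2.7)^2) = 2.7295
  seg3 = sqrt((-1.7)^2 + (0.1)^2) = 1.7029
Total = 4.656


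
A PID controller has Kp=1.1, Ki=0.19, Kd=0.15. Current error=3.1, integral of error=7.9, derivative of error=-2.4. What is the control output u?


u = Kp*e + Ki*int(e) + Kd*de/dt
= 1.1*3.1 + 0.19*7.9 + 0.15*(-2.4)
= 3.41 + 1.501 + -0.36
= 4.551


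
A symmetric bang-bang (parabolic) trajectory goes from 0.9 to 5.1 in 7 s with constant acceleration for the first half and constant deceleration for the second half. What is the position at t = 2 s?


Symmetric rest-to-rest: each phase covers (pf-p0)/2 in time T/2. 0.5*a*(T/2)^2 = (pf-p0)/2 => a = 4*(pf-p0)/T^2
a = 4*(5.1-0.9)/7^2 = 0.3429
t = 2 is in the acceleration phase (t <= T/2).
p = p0 + 0.5*a*t^2 = 0.9 + 0.5*0.3429*2^2
= 1.5857


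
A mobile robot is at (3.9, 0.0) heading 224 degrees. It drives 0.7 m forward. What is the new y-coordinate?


y_new = y0 + d*sin(theta)
= 0.0 + 0.7*sin(224)
= 0.0 + -0.4863
= -0.4863


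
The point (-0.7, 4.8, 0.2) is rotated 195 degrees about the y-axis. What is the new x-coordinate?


Rotation about y-axis: x' = x*cos(theta) + z*sin(theta)
= -0.7 * -0.9659 + 0.2 * -0.2588
= 0.6244


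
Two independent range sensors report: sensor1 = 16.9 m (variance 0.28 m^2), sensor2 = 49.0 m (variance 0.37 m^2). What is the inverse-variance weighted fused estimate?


w1 = (1/var1) / (1/var1 + 1/var2)
   = 3.5714 / (3.5714 + 2.7027) = 0.5692
w2 = 1 - w1 = 0.4308
fused = w1*s1 + w2*s2 = 9.62 + 21.1077
= 30.7277 m


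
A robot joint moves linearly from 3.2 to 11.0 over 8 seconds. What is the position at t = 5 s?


s = t/T = 5/8 = 0.625
p(t) = p0 + (pf-p0)*s
= 3.2 + (11.0 - 3.2) * 0.625
= 8.075


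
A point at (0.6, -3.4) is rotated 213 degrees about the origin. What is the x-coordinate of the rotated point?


x' = x*cos(theta) - y*sin(theta)
cos(213 deg) = -0.8387, sin(213 deg) = -0.5446
x' = 0.6 * -0.8387 - -3.4 * -0.5446
= -0.5032 - 1.8518
= -2.355


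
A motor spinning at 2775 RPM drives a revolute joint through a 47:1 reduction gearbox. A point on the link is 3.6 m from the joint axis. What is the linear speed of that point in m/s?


omega_motor = 2775 * 2*pi/60 = 290.5973 rad/s
omega_joint = omega_motor / 47 = 6.1829 rad/s
v = omega_joint * r = 6.1829 * 3.6
= 22.2585 m/s


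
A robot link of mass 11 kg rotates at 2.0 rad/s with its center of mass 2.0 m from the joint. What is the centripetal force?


F = m * omega^2 * r
= 11 * 2.0^2 * 2.0
= 11 * 4.0 * 2.0
= 88.0 N


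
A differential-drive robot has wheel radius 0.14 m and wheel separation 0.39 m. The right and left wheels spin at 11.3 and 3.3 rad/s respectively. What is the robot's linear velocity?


vR = r*wR = 0.14*11.3 = 1.582 m/s
vL = r*wL = 0.14*3.3 = 0.462 m/s
v = (vR+vL)/2 = 1.022 m/s
omega = (vR-vL)/L = 2.8718 rad/s
linear velocity = 1.022 m/s


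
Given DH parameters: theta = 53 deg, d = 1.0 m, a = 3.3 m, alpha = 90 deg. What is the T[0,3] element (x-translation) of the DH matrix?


T[0,3] = a * cos(theta)
= 3.3 * cos(53 deg)
= 3.3 * 0.6018
= 1.986


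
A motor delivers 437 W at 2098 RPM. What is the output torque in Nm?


omega = 2098 * 2*pi/60 = 219.702 rad/s
tau = P / omega = 437 / 219.702
= 1.9891 Nm


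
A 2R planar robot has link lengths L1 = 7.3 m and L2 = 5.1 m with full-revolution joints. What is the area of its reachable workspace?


r_max = L1 + L2 = 12.4 m
r_min = |L1 - L2| = 2.2 m
Area = pi*(r_max^2 - r_min^2)
= pi*(153.76 - 4.84)
= pi * 148.92
= 467.846 m^2


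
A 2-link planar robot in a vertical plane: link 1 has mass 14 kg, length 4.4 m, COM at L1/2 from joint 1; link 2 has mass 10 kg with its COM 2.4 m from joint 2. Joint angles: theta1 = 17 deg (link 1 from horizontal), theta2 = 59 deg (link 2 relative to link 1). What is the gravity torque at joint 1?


Horizontal distance from joint 1 to link-1 COM:
  x_c1 = (L1/2)*cos(t1) = 2.2 * 0.9563 = 2.1039 m
Horizontal distance from joint 1 to link-2 COM:
  x_c2 = L1*cos(t1) + Lc2*cos(t1+t2)
       = 4.4*0.9563 + 2.4*0.2419 = 4.7884 m
tau1 = m1*g*x_c1 + m2*g*x_c2
     = 14*9.81*2.1039 + 10*9.81*4.7884
     = 288.9456 + 469.7375
     = 758.683 Nm


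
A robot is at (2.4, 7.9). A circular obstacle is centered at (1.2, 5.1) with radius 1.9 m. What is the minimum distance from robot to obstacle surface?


center_dist = sqrt((2.4-1.2)^2 + (7.9-5.1)^2)
= sqrt(1.44 + 7.84)
= 3.0463
min_dist = center_dist - radius = 3.0463 - 1.9 = 1.1463 m


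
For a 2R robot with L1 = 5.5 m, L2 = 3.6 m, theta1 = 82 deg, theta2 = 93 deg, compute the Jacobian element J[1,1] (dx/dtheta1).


J[1,1] = -L1*sin(t1) - L2*sin(t1+t2)
= -5.5*sin(82) - 3.6*sin(175)
= -5.7602


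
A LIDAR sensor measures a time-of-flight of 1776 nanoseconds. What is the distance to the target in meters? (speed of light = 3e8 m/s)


tof = 1776 ns = 1.776e-06 s
dist = c * tof / 2
= 3e8 * 1.776e-06 / 2
= 266.4 m


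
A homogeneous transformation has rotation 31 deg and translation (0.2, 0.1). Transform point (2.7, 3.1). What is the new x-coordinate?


x' = cos(theta)*px - sin(theta)*py + tx
= 0.8572*2.7 - 0.515*3.1 + 0.2
= 0.9177


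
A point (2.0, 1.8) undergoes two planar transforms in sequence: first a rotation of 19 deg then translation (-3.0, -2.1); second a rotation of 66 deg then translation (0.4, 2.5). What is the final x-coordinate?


After transform 1:
x1 = cos(19)*2.0 - sin(19)*1.8 + -3.0 = -1.695
y1 = sin(19)*2.0 + cos(19)*1.8 + -2.1 = 0.2531
After transform 2:
x2 = cos(66)*-1.695 - sin(66)*0.2531 + 0.4
= -0.5206


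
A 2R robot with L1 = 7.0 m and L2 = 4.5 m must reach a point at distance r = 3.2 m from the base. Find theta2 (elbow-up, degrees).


cos(theta2) = (r^2 - L1^2 - L2^2) / (2*L1*L2)
cos(theta2) = (10.24 - 49.0 - 20.25) / 63.0
cos(theta2) = -0.936667
theta2 = 159.4991 degrees


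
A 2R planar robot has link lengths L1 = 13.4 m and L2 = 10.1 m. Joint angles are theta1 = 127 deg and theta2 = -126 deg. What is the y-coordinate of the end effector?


Convert angles to radians: theta1 = 2.2166, theta2 = -2.1991
y = L1*sin(theta1) + L2*sin(theta1+theta2)
y = 10.7017 + 0.1763
y = 10.878


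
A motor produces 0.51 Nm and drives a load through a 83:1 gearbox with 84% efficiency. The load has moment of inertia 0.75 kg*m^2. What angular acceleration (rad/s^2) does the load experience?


tau_out = tau_motor * N * eta
= 0.51 * 83 * 0.84 = 35.5572 Nm
alpha = tau_out / I = 35.5572 / 0.75
= 47.4096 rad/s^2


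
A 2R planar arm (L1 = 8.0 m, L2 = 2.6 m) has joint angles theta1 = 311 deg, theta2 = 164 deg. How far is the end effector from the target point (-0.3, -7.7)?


End effector via forward kinematics:
x = L1*cos(t1) + L2*cos(t1+t2) = 4.1497
y = L1*sin(t1) + L2*sin(t1+t2) = -3.6813
Distance to target:
d = sqrt((-0.3 - 4.1497)^2 + (-7.7 - -3.6813)^2)
= sqrt(19.7995 + 16.1501)
= 5.9958 m


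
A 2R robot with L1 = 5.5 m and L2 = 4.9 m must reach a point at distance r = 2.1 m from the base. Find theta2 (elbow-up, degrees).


cos(theta2) = (r^2 - L1^2 - L2^2) / (2*L1*L2)
cos(theta2) = (4.41 - 30.25 - 24.01) / 53.9
cos(theta2) = -0.924861
theta2 = 157.6474 degrees


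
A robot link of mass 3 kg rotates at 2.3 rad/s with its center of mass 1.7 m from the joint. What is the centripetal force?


F = m * omega^2 * r
= 3 * 2.3^2 * 1.7
= 3 * 5.29 * 1.7
= 26.979 N


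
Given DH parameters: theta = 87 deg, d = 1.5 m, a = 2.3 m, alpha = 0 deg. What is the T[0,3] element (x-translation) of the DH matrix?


T[0,3] = a * cos(theta)
= 2.3 * cos(87 deg)
= 2.3 * 0.0523
= 0.1204


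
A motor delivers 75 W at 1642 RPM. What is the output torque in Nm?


omega = 1642 * 2*pi/60 = 171.9498 rad/s
tau = P / omega = 75 / 171.9498
= 0.4362 Nm


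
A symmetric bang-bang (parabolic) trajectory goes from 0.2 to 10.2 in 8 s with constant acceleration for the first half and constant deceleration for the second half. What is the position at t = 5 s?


Symmetric rest-to-rest: each phase covers (pf-p0)/2 in time T/2. 0.5*a*(T/2)^2 = (pf-p0)/2 => a = 4*(pf-p0)/T^2
a = 4*(10.2-0.2)/8^2 = 0.625
t = 5 is in the deceleration phase (t > T/2).
p = pf - 0.5*a*(T-t)^2 = 10.2 - 0.5*0.625*3^2
= 7.3875


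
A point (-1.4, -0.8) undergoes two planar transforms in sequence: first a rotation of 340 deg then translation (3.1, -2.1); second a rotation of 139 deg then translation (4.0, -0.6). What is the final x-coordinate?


After transform 1:
x1 = cos(340)*-1.4 - sin(340)*-0.8 + 3.1 = 1.5108
y1 = sin(340)*-1.4 + cos(340)*-0.8 + -2.1 = -2.3729
After transform 2:
x2 = cos(139)*1.5108 - sin(139)*-2.3729 + 4.0
= 4.4166


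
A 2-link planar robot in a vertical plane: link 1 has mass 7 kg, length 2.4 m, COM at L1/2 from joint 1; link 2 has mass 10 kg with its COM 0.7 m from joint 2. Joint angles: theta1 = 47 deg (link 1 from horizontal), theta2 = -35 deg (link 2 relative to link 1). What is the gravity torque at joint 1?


Horizontal distance from joint 1 to link-1 COM:
  x_c1 = (L1/2)*cos(t1) = 1.2 * 0.682 = 0.8184 m
Horizontal distance from joint 1 to link-2 COM:
  x_c2 = L1*cos(t1) + Lc2*cos(t1+t2)
       = 2.4*0.682 + 0.7*0.9781 = 2.3215 m
tau1 = m1*g*x_c1 + m2*g*x_c2
     = 7*9.81*0.8184 + 10*9.81*2.3215
     = 56.1994 + 227.7391
     = 283.9385 Nm


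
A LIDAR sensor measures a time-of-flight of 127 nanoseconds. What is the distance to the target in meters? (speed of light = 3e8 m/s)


tof = 127 ns = 1.27e-07 s
dist = c * tof / 2
= 3e8 * 1.27e-07 / 2
= 19.05 m


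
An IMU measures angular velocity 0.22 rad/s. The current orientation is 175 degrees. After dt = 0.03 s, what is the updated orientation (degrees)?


delta_theta = w * dt = 0.22 * 0.03 = 0.0066 rad
= 0.3782 deg
theta_new = 175 + 0.3782 = 175.3782 deg


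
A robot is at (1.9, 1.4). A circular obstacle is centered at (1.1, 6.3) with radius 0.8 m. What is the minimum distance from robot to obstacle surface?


center_dist = sqrt((1.9-1.1)^2 + (1.4-6.3)^2)
= sqrt(0.64 + 24.01)
= 4.9649
min_dist = center_dist - radius = 4.9649 - 0.8 = 4.1649 m


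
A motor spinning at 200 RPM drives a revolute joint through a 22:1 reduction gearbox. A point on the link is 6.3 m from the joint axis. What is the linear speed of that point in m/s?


omega_motor = 200 * 2*pi/60 = 20.944 rad/s
omega_joint = omega_motor / 22 = 0.952 rad/s
v = omega_joint * r = 0.952 * 6.3
= 5.9976 m/s


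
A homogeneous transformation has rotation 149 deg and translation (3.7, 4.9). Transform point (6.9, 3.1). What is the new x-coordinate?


x' = cos(theta)*px - sin(theta)*py + tx
= -0.8572*6.9 - 0.515*3.1 + 3.7
= -3.8111


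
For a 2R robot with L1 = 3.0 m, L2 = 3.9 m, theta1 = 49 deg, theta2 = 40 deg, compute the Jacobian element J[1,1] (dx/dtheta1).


J[1,1] = -L1*sin(t1) - L2*sin(t1+t2)
= -3.0*sin(49) - 3.9*sin(89)
= -6.1635


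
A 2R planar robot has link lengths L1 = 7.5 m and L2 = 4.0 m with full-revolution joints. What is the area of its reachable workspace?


r_max = L1 + L2 = 11.5 m
r_min = |L1 - L2| = 3.5 m
Area = pi*(r_max^2 - r_min^2)
= pi*(132.25 - 12.25)
= pi * 120.0
= 376.9911 m^2


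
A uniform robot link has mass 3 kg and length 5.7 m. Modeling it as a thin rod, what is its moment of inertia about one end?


I = (1/3) * m * L^2
= (1/3) * 3 * 5.7^2
= 0.333333 * 3 * 32.49
= 32.49 kg*m^2


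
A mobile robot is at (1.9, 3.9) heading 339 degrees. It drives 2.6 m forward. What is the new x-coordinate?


x_new = x0 + d*cos(theta)
= 1.9 + 2.6*cos(339)
= 1.9 + 2.4273
= 4.3273


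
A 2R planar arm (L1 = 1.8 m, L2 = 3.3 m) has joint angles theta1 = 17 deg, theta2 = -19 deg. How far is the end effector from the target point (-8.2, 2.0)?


End effector via forward kinematics:
x = L1*cos(t1) + L2*cos(t1+t2) = 5.0193
y = L1*sin(t1) + L2*sin(t1+t2) = 0.4111
Distance to target:
d = sqrt((-8.2 - 5.0193)^2 + (2.0 - 0.4111)^2)
= sqrt(174.7509 + 2.5246)
= 13.3145 m


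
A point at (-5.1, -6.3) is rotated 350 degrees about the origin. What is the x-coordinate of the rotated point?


x' = x*cos(theta) - y*sin(theta)
cos(350 deg) = 0.9848, sin(350 deg) = -0.1736
x' = -5.1 * 0.9848 - -6.3 * -0.1736
= -5.0225 - 1.094
= -6.1165


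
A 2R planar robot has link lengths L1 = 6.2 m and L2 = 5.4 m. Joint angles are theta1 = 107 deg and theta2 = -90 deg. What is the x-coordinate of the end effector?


Convert angles to radians: theta1 = 1.8675, theta2 = -1.5708
x = L1*cos(theta1) + L2*cos(theta1+theta2)
x = -1.8127 + 5.164
x = 3.3513


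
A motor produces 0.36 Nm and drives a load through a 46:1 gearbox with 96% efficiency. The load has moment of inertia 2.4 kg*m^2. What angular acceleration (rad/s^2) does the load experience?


tau_out = tau_motor * N * eta
= 0.36 * 46 * 0.96 = 15.8976 Nm
alpha = tau_out / I = 15.8976 / 2.4
= 6.624 rad/s^2


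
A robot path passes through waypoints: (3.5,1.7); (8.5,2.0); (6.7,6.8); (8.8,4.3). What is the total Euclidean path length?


Segment lengths:
  seg1 = sqrt((5.0)^2 + (0.3)^2) = 5.009
  seg2 = sqrt((-1.8)^2 + (4.8)^2) = 5.1264
  seg3 = sqrt((2.1)^2 + (-2.5)^2) = 3.265
Total = 13.4004


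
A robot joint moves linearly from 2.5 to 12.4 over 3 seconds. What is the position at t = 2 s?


s = t/T = 2/3 = 0.6667
p(t) = p0 + (pf-p0)*s
= 2.5 + (12.4 - 2.5) * 0.6667
= 9.1


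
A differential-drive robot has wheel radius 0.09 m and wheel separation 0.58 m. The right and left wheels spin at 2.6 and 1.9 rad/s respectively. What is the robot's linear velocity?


vR = r*wR = 0.09*2.6 = 0.234 m/s
vL = r*wL = 0.09*1.9 = 0.171 m/s
v = (vR+vL)/2 = 0.2025 m/s
omega = (vR-vL)/L = 0.1086 rad/s
linear velocity = 0.2025 m/s


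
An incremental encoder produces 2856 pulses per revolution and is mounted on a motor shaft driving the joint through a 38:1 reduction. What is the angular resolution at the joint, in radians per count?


counts per rev = 2856
effective counts at joint = 2856 * 38 = 108528
resolution = 2*pi / 108528
= 5.7895e-05 rad/count


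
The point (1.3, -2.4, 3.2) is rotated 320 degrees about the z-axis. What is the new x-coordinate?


Rotation about z-axis: x' = x*cos(theta) - y*sin(theta)
= 1.3 * 0.766 - -2.4 * -0.6428
= -0.5468


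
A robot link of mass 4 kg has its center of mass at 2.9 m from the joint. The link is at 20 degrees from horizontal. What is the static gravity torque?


tau = m*g*L*cos(angle)
= 4 * 9.81 * 2.9 * cos(20 deg)
= 4 * 9.81 * 2.9 * 0.9397
= 106.9333 Nm


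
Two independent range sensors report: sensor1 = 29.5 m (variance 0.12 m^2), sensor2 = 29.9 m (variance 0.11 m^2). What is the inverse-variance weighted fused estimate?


w1 = (1/var1) / (1/var1 + 1/var2)
   = 8.3333 / (8.3333 + 9.0909) = 0.4783
w2 = 1 - w1 = 0.5217
fused = w1*s1 + w2*s2 = 14.1087 + 15.6
= 29.7087 m


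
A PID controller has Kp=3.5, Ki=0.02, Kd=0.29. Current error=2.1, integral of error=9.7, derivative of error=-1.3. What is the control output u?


u = Kp*e + Ki*int(e) + Kd*de/dt
= 3.5*2.1 + 0.02*9.7 + 0.29*(-1.3)
= 7.35 + 0.194 + -0.377
= 7.167


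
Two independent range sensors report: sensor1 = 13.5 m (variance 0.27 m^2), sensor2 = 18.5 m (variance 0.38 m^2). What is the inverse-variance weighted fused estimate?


w1 = (1/var1) / (1/var1 + 1/var2)
   = 3.7037 / (3.7037 + 2.6316) = 0.5846
w2 = 1 - w1 = 0.4154
fused = w1*s1 + w2*s2 = 7.8923 + 7.6846
= 15.5769 m


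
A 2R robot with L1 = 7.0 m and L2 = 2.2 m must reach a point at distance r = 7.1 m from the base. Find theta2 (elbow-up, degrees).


cos(theta2) = (r^2 - L1^2 - L2^2) / (2*L1*L2)
cos(theta2) = (50.41 - 49.0 - 4.84) / 30.8
cos(theta2) = -0.111364
theta2 = 96.3939 degrees


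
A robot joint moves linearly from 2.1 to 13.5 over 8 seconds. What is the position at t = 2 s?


s = t/T = 2/8 = 0.25
p(t) = p0 + (pf-p0)*s
= 2.1 + (13.5 - 2.1) * 0.25
= 4.95


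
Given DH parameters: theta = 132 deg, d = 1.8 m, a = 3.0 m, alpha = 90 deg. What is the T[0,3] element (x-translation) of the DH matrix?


T[0,3] = a * cos(theta)
= 3.0 * cos(132 deg)
= 3.0 * -0.6691
= -2.0074


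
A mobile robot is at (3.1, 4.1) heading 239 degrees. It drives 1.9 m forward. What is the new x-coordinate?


x_new = x0 + d*cos(theta)
= 3.1 + 1.9*cos(239)
= 3.1 + -0.9786
= 2.1214


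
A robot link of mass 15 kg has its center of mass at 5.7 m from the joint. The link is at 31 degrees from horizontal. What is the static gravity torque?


tau = m*g*L*cos(angle)
= 15 * 9.81 * 5.7 * cos(31 deg)
= 15 * 9.81 * 5.7 * 0.8572
= 718.9534 Nm


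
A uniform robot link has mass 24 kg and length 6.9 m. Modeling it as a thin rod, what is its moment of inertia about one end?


I = (1/3) * m * L^2
= (1/3) * 24 * 6.9^2
= 0.333333 * 24 * 47.61
= 380.88 kg*m^2


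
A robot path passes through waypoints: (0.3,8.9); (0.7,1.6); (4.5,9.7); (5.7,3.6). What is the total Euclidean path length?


Segment lengths:
  seg1 = sqrt((0.4)^2 + (-7.3)^2) = 7.311
  seg2 = sqrt((3.8)^2 + (8.1)^2) = 8.9471
  seg3 = sqrt((1.2)^2 + (-6.1)^2) = 6.2169
Total = 22.4749


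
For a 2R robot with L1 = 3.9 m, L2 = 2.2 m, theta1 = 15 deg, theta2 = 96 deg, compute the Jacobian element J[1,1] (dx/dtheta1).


J[1,1] = -L1*sin(t1) - L2*sin(t1+t2)
= -3.9*sin(15) - 2.2*sin(111)
= -3.0633


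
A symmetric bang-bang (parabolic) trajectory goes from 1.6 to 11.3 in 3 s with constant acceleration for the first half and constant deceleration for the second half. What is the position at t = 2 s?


Symmetric rest-to-rest: each phase covers (pf-p0)/2 in time T/2. 0.5*a*(T/2)^2 = (pf-p0)/2 => a = 4*(pf-p0)/T^2
a = 4*(11.3-1.6)/3^2 = 4.3111
t = 2 is in the deceleration phase (t > T/2).
p = pf - 0.5*a*(T-t)^2 = 11.3 - 0.5*4.3111*1^2
= 9.1444


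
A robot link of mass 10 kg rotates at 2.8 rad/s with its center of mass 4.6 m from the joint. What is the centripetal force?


F = m * omega^2 * r
= 10 * 2.8^2 * 4.6
= 10 * 7.84 * 4.6
= 360.64 N


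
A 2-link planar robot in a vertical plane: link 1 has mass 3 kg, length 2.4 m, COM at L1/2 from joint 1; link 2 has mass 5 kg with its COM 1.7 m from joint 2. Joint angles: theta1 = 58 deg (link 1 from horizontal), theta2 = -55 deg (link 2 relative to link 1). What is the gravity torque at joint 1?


Horizontal distance from joint 1 to link-1 COM:
  x_c1 = (L1/2)*cos(t1) = 1.2 * 0.5299 = 0.6359 m
Horizontal distance from joint 1 to link-2 COM:
  x_c2 = L1*cos(t1) + Lc2*cos(t1+t2)
       = 2.4*0.5299 + 1.7*0.9986 = 2.9695 m
tau1 = m1*g*x_c1 + m2*g*x_c2
     = 3*9.81*0.6359 + 5*9.81*2.9695
     = 18.7146 + 145.6528
     = 164.3674 Nm


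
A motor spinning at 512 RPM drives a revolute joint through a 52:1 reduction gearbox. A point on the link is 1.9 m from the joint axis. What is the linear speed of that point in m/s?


omega_motor = 512 * 2*pi/60 = 53.6165 rad/s
omega_joint = omega_motor / 52 = 1.0311 rad/s
v = omega_joint * r = 1.0311 * 1.9
= 1.9591 m/s


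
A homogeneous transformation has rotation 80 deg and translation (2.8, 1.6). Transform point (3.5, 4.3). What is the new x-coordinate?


x' = cos(theta)*px - sin(theta)*py + tx
= 0.1736*3.5 - 0.9848*4.3 + 2.8
= -0.8269


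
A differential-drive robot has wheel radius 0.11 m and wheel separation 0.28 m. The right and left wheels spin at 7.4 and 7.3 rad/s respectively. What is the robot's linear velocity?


vR = r*wR = 0.11*7.4 = 0.814 m/s
vL = r*wL = 0.11*7.3 = 0.803 m/s
v = (vR+vL)/2 = 0.8085 m/s
omega = (vR-vL)/L = 0.0393 rad/s
linear velocity = 0.8085 m/s


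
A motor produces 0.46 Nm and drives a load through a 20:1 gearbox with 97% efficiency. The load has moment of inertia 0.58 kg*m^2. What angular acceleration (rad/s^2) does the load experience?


tau_out = tau_motor * N * eta
= 0.46 * 20 * 0.97 = 8.924 Nm
alpha = tau_out / I = 8.924 / 0.58
= 15.3862 rad/s^2


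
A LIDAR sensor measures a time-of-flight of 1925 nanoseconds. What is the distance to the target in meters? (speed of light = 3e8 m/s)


tof = 1925 ns = 1.925e-06 s
dist = c * tof / 2
= 3e8 * 1.925e-06 / 2
= 288.75 m


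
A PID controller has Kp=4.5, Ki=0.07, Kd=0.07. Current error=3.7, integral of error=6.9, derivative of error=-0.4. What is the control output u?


u = Kp*e + Ki*int(e) + Kd*de/dt
= 4.5*3.7 + 0.07*6.9 + 0.07*(-0.4)
= 16.65 + 0.483 + -0.028
= 17.105


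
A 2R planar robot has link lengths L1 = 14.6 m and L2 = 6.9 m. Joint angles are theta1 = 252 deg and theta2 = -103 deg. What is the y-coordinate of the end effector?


Convert angles to radians: theta1 = 4.3982, theta2 = -1.7977
y = L1*sin(theta1) + L2*sin(theta1+theta2)
y = -13.8854 + 3.5538
y = -10.3317


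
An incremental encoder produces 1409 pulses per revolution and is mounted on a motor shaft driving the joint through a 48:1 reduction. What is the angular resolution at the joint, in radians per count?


counts per rev = 1409
effective counts at joint = 1409 * 48 = 67632
resolution = 2*pi / 67632
= 9.2903e-05 rad/count


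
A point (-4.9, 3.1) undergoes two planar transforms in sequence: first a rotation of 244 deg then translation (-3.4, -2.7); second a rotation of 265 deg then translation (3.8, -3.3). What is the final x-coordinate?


After transform 1:
x1 = cos(244)*-4.9 - sin(244)*3.1 + -3.4 = 1.5343
y1 = sin(244)*-4.9 + cos(244)*3.1 + -2.7 = 0.3451
After transform 2:
x2 = cos(265)*1.5343 - sin(265)*0.3451 + 3.8
= 4.0101


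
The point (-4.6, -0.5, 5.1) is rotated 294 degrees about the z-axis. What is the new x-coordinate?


Rotation about z-axis: x' = x*cos(theta) - y*sin(theta)
= -4.6 * 0.4067 - -0.5 * -0.9135
= -2.3278


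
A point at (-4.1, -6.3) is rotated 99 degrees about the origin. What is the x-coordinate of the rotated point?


x' = x*cos(theta) - y*sin(theta)
cos(99 deg) = -0.1564, sin(99 deg) = 0.9877
x' = -4.1 * -0.1564 - -6.3 * 0.9877
= 0.6414 - -6.2224
= 6.8638


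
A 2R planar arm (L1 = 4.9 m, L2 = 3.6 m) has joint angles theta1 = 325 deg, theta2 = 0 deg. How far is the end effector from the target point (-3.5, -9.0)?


End effector via forward kinematics:
x = L1*cos(t1) + L2*cos(t1+t2) = 6.9628
y = L1*sin(t1) + L2*sin(t1+t2) = -4.8754
Distance to target:
d = sqrt((-3.5 - 6.9628)^2 + (-9.0 - -4.8754)^2)
= sqrt(109.47 + 17.0123)
= 11.2464 m


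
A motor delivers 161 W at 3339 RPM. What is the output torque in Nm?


omega = 3339 * 2*pi/60 = 349.6593 rad/s
tau = P / omega = 161 / 349.6593
= 0.4604 Nm


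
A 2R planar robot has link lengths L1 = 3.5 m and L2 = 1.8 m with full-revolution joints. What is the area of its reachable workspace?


r_max = L1 + L2 = 5.3 m
r_min = |L1 - L2| = 1.7 m
Area = pi*(r_max^2 - r_min^2)
= pi*(28.09 - 2.89)
= pi * 25.2
= 79.1681 m^2


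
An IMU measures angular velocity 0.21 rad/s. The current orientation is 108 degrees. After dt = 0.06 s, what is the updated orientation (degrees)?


delta_theta = w * dt = 0.21 * 0.06 = 0.0126 rad
= 0.7219 deg
theta_new = 108 + 0.7219 = 108.7219 deg


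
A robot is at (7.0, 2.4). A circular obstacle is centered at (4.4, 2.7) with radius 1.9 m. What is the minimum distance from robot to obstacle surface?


center_dist = sqrt((7.0-4.4)^2 + (2.4-2.7)^2)
= sqrt(6.76 + 0.09)
= 2.6173
min_dist = center_dist - radius = 2.6173 - 1.9 = 0.7173 m


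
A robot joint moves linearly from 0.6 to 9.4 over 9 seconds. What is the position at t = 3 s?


s = t/T = 3/9 = 0.3333
p(t) = p0 + (pf-p0)*s
= 0.6 + (9.4 - 0.6) * 0.3333
= 3.5333


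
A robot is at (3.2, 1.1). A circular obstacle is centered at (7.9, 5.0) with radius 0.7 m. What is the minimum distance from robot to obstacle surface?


center_dist = sqrt((3.2-7.9)^2 + (1.1-5.0)^2)
= sqrt(22.09 + 15.21)
= 6.1074
min_dist = center_dist - radius = 6.1074 - 0.7 = 5.4074 m


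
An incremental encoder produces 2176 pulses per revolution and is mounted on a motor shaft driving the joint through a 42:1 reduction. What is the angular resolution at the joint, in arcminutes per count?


counts per rev = 2176
effective counts at joint = 2176 * 42 = 91392
resolution = 360*60 / 91392
= 0.2363 arcmin/count


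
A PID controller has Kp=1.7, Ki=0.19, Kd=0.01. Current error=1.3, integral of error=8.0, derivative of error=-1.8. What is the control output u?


u = Kp*e + Ki*int(e) + Kd*de/dt
= 1.7*1.3 + 0.19*8.0 + 0.01*(-1.8)
= 2.21 + 1.52 + -0.018
= 3.712


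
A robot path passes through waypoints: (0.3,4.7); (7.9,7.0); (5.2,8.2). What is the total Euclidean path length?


Segment lengths:
  seg1 = sqrt((7.6)^2 + (2.3)^2) = 7.9404
  seg2 = sqrt((-2.7)^2 + (1.2)^2) = 2.9547
Total = 10.8951


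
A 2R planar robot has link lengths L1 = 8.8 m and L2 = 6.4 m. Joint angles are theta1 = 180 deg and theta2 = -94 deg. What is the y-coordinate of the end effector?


Convert angles to radians: theta1 = 3.1416, theta2 = -1.6406
y = L1*sin(theta1) + L2*sin(theta1+theta2)
y = 0.0 + 6.3844
y = 6.3844


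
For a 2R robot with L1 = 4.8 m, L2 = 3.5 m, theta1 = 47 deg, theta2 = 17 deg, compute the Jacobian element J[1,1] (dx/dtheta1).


J[1,1] = -L1*sin(t1) - L2*sin(t1+t2)
= -4.8*sin(47) - 3.5*sin(64)
= -6.6563


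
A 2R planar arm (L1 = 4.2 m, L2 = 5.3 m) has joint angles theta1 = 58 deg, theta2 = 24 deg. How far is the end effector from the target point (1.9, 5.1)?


End effector via forward kinematics:
x = L1*cos(t1) + L2*cos(t1+t2) = 2.9633
y = L1*sin(t1) + L2*sin(t1+t2) = 8.8102
Distance to target:
d = sqrt((1.9 - 2.9633)^2 + (5.1 - 8.8102)^2)
= sqrt(1.1306 + 13.7658)
= 3.8596 m
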